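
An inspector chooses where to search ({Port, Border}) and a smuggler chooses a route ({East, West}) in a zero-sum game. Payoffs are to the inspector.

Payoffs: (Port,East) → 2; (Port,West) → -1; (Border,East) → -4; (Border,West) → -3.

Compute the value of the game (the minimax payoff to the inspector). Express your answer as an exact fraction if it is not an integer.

Row minima: Port → -1, Border → -4; maximin = -1.
Column maxima: East → 2, West → -1; minimax = -1.
Since maximin = minimax = -1, there is a saddle point and the value is -1.

-1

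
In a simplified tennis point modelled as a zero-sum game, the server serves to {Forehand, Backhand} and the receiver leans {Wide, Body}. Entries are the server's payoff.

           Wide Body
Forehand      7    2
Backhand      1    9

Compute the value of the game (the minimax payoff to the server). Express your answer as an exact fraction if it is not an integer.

Row minima: Forehand → 2, Backhand → 1; maximin = 2.
Column maxima: Wide → 7, Body → 9; minimax = 7.
2 ≠ 7, so there is no saddle point; optimal play is mixed.
Let the server play Forehand with probability p. Expected payoff against Wide: 7p + 1(1−p) = 6p + 1; against Body: 2p + 9(1−p) = −7p + 9.
Setting these equal: 6p + 1 = −7p + 9 ⇒ 13p = 8 ⇒ p = 8/13, and the value is (6)·(8/13) + 1 = 61/13.
For the receiver: with q = P(Wide), equating Forehand's and Backhand's payoffs gives 5q + 2 = −8q + 9 ⇒ q = 7/13.

61/13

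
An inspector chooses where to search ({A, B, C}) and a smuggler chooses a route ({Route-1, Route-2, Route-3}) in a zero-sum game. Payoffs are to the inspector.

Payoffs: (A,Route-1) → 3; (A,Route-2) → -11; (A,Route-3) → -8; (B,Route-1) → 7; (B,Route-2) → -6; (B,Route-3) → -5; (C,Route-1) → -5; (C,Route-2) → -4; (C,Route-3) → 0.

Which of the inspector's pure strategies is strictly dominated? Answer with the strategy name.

B gives a strictly higher payoff than A against every column: 7 > 3, -6 > -11, -5 > -8.
So A is strictly dominated and the inspector never plays it.

A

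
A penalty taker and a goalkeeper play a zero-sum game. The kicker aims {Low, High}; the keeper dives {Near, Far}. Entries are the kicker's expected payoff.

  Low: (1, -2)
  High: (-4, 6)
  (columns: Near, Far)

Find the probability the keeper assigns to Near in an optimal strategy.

8/13

Row minima: Low → -2, High → -4; maximin = -2.
Column maxima: Near → 1, Far → 6; minimax = 1.
-2 ≠ 1, so there is no saddle point; optimal play is mixed.
Let the kicker play Low with probability p. Expected payoff against Near: 1p + (-4)(1−p) = 5p − 4; against Far: (-2)p + 6(1−p) = −8p + 6.
Setting these equal: 5p − 4 = −8p + 6 ⇒ 13p = 10 ⇒ p = 10/13, and the value is (5)·(10/13) − 4 = -2/13.
For the keeper: with q = P(Near), equating Low's and High's payoffs gives 3q − 2 = −10q + 6 ⇒ q = 8/13.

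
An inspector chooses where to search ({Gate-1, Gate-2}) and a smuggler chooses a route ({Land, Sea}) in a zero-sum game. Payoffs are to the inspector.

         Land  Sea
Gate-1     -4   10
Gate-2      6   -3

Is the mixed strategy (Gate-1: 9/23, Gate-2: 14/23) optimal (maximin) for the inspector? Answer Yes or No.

Yes

Against Land this mix gives (9/23)·(-4) + (14/23)·6 = 48/23.
Against Sea this mix gives (9/23)·10 + (14/23)·(-3) = 48/23.
All of the smuggler's active replies (Land, Sea) yield 48/23, and no column does worse for the inspector. The mix makes the smuggler indifferent and guarantees 48/23, so it is optimal.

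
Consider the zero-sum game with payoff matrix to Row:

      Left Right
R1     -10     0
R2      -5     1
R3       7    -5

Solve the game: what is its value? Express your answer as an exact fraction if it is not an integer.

Row minima: R1 → -10, R2 → -5, R3 → -5; maximin = -5.
Column maxima: Left → 7, Right → 1; minimax = 1.
-5 ≠ 1, so there is no saddle point; optimal play is mixed.
R1 is strictly dominated by R2, so Row never plays it.
On the remaining 2×2 (R2, R3 vs Left, Right):
Let Row play R2 with probability p. Expected payoff against Left: (-5)p + 7(1−p) = −12p + 7; against Right: 1p + (-5)(1−p) = 6p − 5.
Setting these equal: −12p + 7 = 6p − 5 ⇒ −18p = -12 ⇒ p = 2/3, and the value is (-12)·(2/3) + 7 = -1.
For Column: with q = P(Left), equating R2's and R3's payoffs gives −6q + 1 = 12q − 5 ⇒ q = 1/3.

-1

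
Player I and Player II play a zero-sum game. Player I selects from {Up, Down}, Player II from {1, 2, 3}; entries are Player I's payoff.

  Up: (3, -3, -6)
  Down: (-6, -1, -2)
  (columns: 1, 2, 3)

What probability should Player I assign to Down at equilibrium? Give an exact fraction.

Row minima: Up → -6, Down → -6; maximin = -6.
Column maxima: 1 → 3, 2 → -1, 3 → -2; minimax = -2.
-6 ≠ -2, so there is no saddle point; optimal play is mixed.
2 is strictly dominated by 3 (it gives Player I strictly more in every row), so Player II never plays it.
On the remaining 2×2 (Up, Down vs 1, 3):
Let Player I play Up with probability p. Expected payoff against 1: 3p + (-6)(1−p) = 9p − 6; against 3: (-6)p + (-2)(1−p) = −4p − 2.
Setting these equal: 9p − 6 = −4p − 2 ⇒ 13p = 4 ⇒ p = 4/13, and the value is (9)·(4/13) − 6 = -42/13.
For Player II: with q = P(1), equating Up's and Down's payoffs gives 9q − 6 = −4q − 2 ⇒ q = 4/13.

9/13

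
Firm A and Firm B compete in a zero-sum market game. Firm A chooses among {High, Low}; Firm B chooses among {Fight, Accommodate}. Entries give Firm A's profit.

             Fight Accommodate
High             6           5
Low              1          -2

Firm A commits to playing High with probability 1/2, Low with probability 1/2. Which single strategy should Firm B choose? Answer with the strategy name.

Accommodate

If Firm B plays Fight, Firm A's expected payoff is (1/2)·6 + (1/2)·1 = 7/2.
If Firm B plays Accommodate, Firm A's expected payoff is (1/2)·5 + (1/2)·(-2) = 3/2.
Firm B minimizes Firm A's payoff; the smallest is 3/2, so the best response is Accommodate.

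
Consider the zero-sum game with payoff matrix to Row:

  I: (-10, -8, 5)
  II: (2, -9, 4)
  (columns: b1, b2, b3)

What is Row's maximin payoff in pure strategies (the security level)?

Row minima: I → -10, II → -9.
The best of these is -9.

-9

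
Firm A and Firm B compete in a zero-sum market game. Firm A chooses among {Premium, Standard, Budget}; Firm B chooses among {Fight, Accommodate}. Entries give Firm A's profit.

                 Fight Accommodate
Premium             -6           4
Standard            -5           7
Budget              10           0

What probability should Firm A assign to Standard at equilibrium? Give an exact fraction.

Row minima: Premium → -6, Standard → -5, Budget → 0; maximin = 0.
Column maxima: Fight → 10, Accommodate → 7; minimax = 7.
0 ≠ 7, so there is no saddle point; optimal play is mixed.
Premium is strictly dominated by Standard, so Firm A never plays it.
On the remaining 2×2 (Standard, Budget vs Fight, Accommodate):
Let Firm A play Standard with probability p. Expected payoff against Fight: (-5)p + 10(1−p) = −15p + 10; against Accommodate: 7p + 0(1−p) = 7p.
Setting these equal: −15p + 10 = 7p ⇒ −22p = -10 ⇒ p = 5/11, and the value is (-15)·(5/11) + 10 = 35/11.
For Firm B: with q = P(Fight), equating Standard's and Budget's payoffs gives −12q + 7 = 10q ⇒ q = 7/22.

5/11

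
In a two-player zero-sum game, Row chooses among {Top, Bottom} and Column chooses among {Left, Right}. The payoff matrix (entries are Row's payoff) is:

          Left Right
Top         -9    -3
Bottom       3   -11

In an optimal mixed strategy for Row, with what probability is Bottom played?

3/10

Row minima: Top → -9, Bottom → -11; maximin = -9.
Column maxima: Left → 3, Right → -3; minimax = -3.
-9 ≠ -3, so there is no saddle point; optimal play is mixed.
Let Row play Top with probability p. Expected payoff against Left: (-9)p + 3(1−p) = −12p + 3; against Right: (-3)p + (-11)(1−p) = 8p − 11.
Setting these equal: −12p + 3 = 8p − 11 ⇒ −20p = -14 ⇒ p = 7/10, and the value is (-12)·(7/10) + 3 = -27/5.
For Column: with q = P(Left), equating Top's and Bottom's payoffs gives −6q − 3 = 14q − 11 ⇒ q = 2/5.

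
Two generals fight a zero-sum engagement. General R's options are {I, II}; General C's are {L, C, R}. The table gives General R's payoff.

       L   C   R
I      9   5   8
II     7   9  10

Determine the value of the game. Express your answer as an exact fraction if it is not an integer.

23/3

Row minima: I → 5, II → 7; maximin = 7.
Column maxima: L → 9, C → 9, R → 10; minimax = 9.
7 ≠ 9, so there is no saddle point; optimal play is mixed.
R is strictly dominated by C (it gives General R strictly more in every row), so General C never plays it.
On the remaining 2×2 (I, II vs L, C):
Let General R play I with probability p. Expected payoff against L: 9p + 7(1−p) = 2p + 7; against C: 5p + 9(1−p) = −4p + 9.
Setting these equal: 2p + 7 = −4p + 9 ⇒ 6p = 2 ⇒ p = 1/3, and the value is (2)·(1/3) + 7 = 23/3.
For General C: with q = P(L), equating I's and II's payoffs gives 4q + 5 = −2q + 9 ⇒ q = 2/3.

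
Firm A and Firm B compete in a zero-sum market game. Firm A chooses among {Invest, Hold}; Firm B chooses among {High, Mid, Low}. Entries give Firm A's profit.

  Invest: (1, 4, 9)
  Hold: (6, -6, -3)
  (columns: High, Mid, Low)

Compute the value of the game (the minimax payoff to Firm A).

Row minima: Invest → 1, Hold → -6; maximin = 1.
Column maxima: High → 6, Mid → 4, Low → 9; minimax = 4.
1 ≠ 4, so there is no saddle point; optimal play is mixed.
Low is strictly dominated by Mid (it gives Firm A strictly more in every row), so Firm B never plays it.
On the remaining 2×2 (Invest, Hold vs High, Mid):
Let Firm A play Invest with probability p. Expected payoff against High: 1p + 6(1−p) = −5p + 6; against Mid: 4p + (-6)(1−p) = 10p − 6.
Setting these equal: −5p + 6 = 10p − 6 ⇒ −15p = -12 ⇒ p = 4/5, and the value is (-5)·(4/5) + 6 = 2.
For Firm B: with q = P(High), equating Invest's and Hold's payoffs gives −3q + 4 = 12q − 6 ⇒ q = 2/3.

2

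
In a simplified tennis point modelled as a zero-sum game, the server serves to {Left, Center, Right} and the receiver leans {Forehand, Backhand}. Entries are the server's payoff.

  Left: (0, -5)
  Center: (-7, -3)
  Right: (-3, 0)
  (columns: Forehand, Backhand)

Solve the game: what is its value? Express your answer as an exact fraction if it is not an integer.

-15/8

Row minima: Left → -5, Center → -7, Right → -3; maximin = -3.
Column maxima: Forehand → 0, Backhand → 0; minimax = 0.
-3 ≠ 0, so there is no saddle point; optimal play is mixed.
Center is strictly dominated by Right, so the server never plays it.
On the remaining 2×2 (Left, Right vs Forehand, Backhand):
Let the server play Left with probability p. Expected payoff against Forehand: 0p + (-3)(1−p) = 3p − 3; against Backhand: (-5)p + 0(1−p) = −5p.
Setting these equal: 3p − 3 = −5p ⇒ 8p = 3 ⇒ p = 3/8, and the value is (3)·(3/8) − 3 = -15/8.
For the receiver: with q = P(Forehand), equating Left's and Right's payoffs gives 5q − 5 = −3q ⇒ q = 5/8.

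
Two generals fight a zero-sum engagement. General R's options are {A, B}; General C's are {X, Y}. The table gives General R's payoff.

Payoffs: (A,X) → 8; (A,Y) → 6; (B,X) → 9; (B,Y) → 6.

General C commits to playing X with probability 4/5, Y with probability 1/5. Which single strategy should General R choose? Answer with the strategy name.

Expected payoff of A: (4/5)·8 + (1/5)·6 = 38/5.
Expected payoff of B: (4/5)·9 + (1/5)·6 = 42/5.
The largest is 42/5, so General R's best response is B.

B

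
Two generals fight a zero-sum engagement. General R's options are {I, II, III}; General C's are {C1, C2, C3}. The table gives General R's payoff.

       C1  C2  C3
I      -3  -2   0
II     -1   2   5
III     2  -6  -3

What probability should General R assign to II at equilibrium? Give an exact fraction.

8/11

Row minima: I → -3, II → -1, III → -6; maximin = -1.
Column maxima: C1 → 2, C2 → 2, C3 → 5; minimax = 2.
-1 ≠ 2, so there is no saddle point; optimal play is mixed.
I is strictly dominated by II, so General R never plays it.
C3 is strictly dominated by C2 (it gives General R strictly more in every row), so General C never plays it.
On the remaining 2×2 (II, III vs C1, C2):
Let General R play II with probability p. Expected payoff against C1: (-1)p + 2(1−p) = −3p + 2; against C2: 2p + (-6)(1−p) = 8p − 6.
Setting these equal: −3p + 2 = 8p − 6 ⇒ −11p = -8 ⇒ p = 8/11, and the value is (-3)·(8/11) + 2 = -2/11.
For General C: with q = P(C1), equating II's and III's payoffs gives −3q + 2 = 8q − 6 ⇒ q = 8/11.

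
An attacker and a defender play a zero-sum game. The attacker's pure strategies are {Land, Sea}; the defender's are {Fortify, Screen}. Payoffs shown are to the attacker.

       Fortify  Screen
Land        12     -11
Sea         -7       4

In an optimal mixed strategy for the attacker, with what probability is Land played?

Row minima: Land → -11, Sea → -7; maximin = -7.
Column maxima: Fortify → 12, Screen → 4; minimax = 4.
-7 ≠ 4, so there is no saddle point; optimal play is mixed.
Let the attacker play Land with probability p. Expected payoff against Fortify: 12p + (-7)(1−p) = 19p − 7; against Screen: (-11)p + 4(1−p) = −15p + 4.
Setting these equal: 19p − 7 = −15p + 4 ⇒ 34p = 11 ⇒ p = 11/34, and the value is (19)·(11/34) − 7 = -29/34.
For the defender: with q = P(Fortify), equating Land's and Sea's payoffs gives 23q − 11 = −11q + 4 ⇒ q = 15/34.

11/34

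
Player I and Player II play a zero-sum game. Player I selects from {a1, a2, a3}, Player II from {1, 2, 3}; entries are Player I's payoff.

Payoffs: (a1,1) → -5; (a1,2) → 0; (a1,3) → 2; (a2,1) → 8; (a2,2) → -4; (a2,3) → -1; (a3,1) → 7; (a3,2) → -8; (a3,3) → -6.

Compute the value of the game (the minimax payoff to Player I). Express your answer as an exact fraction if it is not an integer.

Row minima: a1 → -5, a2 → -4, a3 → -8; maximin = -4.
Column maxima: 1 → 8, 2 → 0, 3 → 2; minimax = 0.
-4 ≠ 0, so there is no saddle point; optimal play is mixed.
a3 is strictly dominated by a2, so Player I never plays it.
3 is strictly dominated by 2 (it gives Player I strictly more in every row), so Player II never plays it.
On the remaining 2×2 (a1, a2 vs 1, 2):
Let Player I play a1 with probability p. Expected payoff against 1: (-5)p + 8(1−p) = −13p + 8; against 2: 0p + (-4)(1−p) = 4p − 4.
Setting these equal: −13p + 8 = 4p − 4 ⇒ −17p = -12 ⇒ p = 12/17, and the value is (-13)·(12/17) + 8 = -20/17.
For Player II: with q = P(1), equating a1's and a2's payoffs gives −5q = 12q − 4 ⇒ q = 4/17.

-20/17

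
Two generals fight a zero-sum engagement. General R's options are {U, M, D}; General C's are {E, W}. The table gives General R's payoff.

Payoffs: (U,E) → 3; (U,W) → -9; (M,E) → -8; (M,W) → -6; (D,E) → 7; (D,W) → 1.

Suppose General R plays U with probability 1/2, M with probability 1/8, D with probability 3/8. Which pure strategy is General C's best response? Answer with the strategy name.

W

If General C plays E, General R's expected payoff is (1/2)·3 + (1/8)·(-8) + (3/8)·7 = 25/8.
If General C plays W, General R's expected payoff is (1/2)·(-9) + (1/8)·(-6) + (3/8)·1 = -39/8.
General C minimizes General R's payoff; the smallest is -39/8, so the best response is W.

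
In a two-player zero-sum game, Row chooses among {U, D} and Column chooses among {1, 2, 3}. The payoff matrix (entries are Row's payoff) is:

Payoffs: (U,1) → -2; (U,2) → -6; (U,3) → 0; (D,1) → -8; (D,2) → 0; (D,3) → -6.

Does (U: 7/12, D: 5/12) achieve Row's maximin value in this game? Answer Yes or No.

Against 1 this mix gives (7/12)·(-2) + (5/12)·(-8) = -9/2.
Against 2 this mix gives (7/12)·(-6) + (5/12)·0 = -7/2.
Against 3 this mix gives (7/12)·0 + (5/12)·(-6) = -5/2.
Column will play 1, holding Row to -9/2. Shifting weight toward the row that does better against 1 would raise this floor (the equalizing mix achieves -4 against both 1 and 2), so the proposed strategy is not optimal.

No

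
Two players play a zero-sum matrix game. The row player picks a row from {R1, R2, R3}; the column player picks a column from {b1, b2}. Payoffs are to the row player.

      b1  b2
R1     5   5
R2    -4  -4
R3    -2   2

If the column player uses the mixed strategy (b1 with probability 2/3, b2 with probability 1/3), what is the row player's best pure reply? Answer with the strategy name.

R1

Expected payoff of R1: (2/3)·5 + (1/3)·5 = 5.
Expected payoff of R2: (2/3)·(-4) + (1/3)·(-4) = -4.
Expected payoff of R3: (2/3)·(-2) + (1/3)·2 = -2/3.
The largest is 5, so the row player's best response is R1.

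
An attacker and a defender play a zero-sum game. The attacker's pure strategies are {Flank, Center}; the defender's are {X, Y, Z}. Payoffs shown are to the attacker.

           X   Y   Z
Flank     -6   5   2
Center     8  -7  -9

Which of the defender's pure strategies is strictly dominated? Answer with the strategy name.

Y

Z holds the attacker's payoff strictly below Y in every row: 2 < 5, -9 < -7.
So Y is strictly dominated for the defender.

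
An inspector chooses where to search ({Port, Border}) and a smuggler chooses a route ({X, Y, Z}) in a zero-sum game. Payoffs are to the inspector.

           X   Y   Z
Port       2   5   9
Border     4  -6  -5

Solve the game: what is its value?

32/13

Row minima: Port → 2, Border → -6; maximin = 2.
Column maxima: X → 4, Y → 5, Z → 9; minimax = 4.
2 ≠ 4, so there is no saddle point; optimal play is mixed.
Z is strictly dominated by Y (it gives the inspector strictly more in every row), so the smuggler never plays it.
On the remaining 2×2 (Port, Border vs X, Y):
Let the inspector play Port with probability p. Expected payoff against X: 2p + 4(1−p) = −2p + 4; against Y: 5p + (-6)(1−p) = 11p − 6.
Setting these equal: −2p + 4 = 11p − 6 ⇒ −13p = -10 ⇒ p = 10/13, and the value is (-2)·(10/13) + 4 = 32/13.
For the smuggler: with q = P(X), equating Port's and Border's payoffs gives −3q + 5 = 10q − 6 ⇒ q = 11/13.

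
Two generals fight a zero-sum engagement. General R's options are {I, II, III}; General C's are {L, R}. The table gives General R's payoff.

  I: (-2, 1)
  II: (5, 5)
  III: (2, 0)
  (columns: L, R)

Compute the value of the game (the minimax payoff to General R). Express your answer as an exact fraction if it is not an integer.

Row minima: I → -2, II → 5, III → 0; maximin = 5.
Column maxima: L → 5, R → 5; minimax = 5.
Since maximin = minimax = 5, there is a saddle point and the value is 5.

5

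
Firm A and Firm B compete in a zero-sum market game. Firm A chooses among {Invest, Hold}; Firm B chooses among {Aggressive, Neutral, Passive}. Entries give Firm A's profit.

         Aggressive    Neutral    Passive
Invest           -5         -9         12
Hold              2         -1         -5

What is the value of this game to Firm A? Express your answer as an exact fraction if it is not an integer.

Row minima: Invest → -9, Hold → -5; maximin = -5.
Column maxima: Aggressive → 2, Neutral → -1, Passive → 12; minimax = -1.
-5 ≠ -1, so there is no saddle point; optimal play is mixed.
Aggressive is strictly dominated by Neutral (it gives Firm A strictly more in every row), so Firm B never plays it.
On the remaining 2×2 (Invest, Hold vs Neutral, Passive):
Let Firm A play Invest with probability p. Expected payoff against Neutral: (-9)p + (-1)(1−p) = −8p − 1; against Passive: 12p + (-5)(1−p) = 17p − 5.
Setting these equal: −8p − 1 = 17p − 5 ⇒ −25p = -4 ⇒ p = 4/25, and the value is (-8)·(4/25) − 1 = -57/25.
For Firm B: with q = P(Neutral), equating Invest's and Hold's payoffs gives −21q + 12 = 4q − 5 ⇒ q = 17/25.

-57/25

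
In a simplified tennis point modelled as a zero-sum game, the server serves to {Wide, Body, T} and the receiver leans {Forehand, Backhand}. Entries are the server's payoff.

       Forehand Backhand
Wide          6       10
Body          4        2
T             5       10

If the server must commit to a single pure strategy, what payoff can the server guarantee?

6

Row minima: Wide → 6, Body → 2, T → 5.
The best of these is 6.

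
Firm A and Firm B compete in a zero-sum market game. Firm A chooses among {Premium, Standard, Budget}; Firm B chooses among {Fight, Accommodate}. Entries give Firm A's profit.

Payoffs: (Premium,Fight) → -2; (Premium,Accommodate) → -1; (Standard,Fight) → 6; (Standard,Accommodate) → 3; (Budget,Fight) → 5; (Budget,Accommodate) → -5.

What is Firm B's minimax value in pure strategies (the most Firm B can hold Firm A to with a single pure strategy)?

Column maxima: Fight → 6, Accommodate → 3.
The smallest of these is 3.

3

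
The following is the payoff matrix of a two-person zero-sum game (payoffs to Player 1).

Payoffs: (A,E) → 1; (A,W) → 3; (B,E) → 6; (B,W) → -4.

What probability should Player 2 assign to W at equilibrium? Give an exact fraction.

5/12

Row minima: A → 1, B → -4; maximin = 1.
Column maxima: E → 6, W → 3; minimax = 3.
1 ≠ 3, so there is no saddle point; optimal play is mixed.
Let Player 1 play A with probability p. Expected payoff against E: 1p + 6(1−p) = −5p + 6; against W: 3p + (-4)(1−p) = 7p − 4.
Setting these equal: −5p + 6 = 7p − 4 ⇒ −12p = -10 ⇒ p = 5/6, and the value is (-5)·(5/6) + 6 = 11/6.
For Player 2: with q = P(E), equating A's and B's payoffs gives −2q + 3 = 10q − 4 ⇒ q = 7/12.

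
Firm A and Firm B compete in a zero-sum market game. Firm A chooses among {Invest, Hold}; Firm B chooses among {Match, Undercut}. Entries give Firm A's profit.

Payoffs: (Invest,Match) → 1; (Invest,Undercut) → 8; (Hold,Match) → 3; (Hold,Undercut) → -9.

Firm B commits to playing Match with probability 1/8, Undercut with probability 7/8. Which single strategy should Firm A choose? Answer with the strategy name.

Invest

Expected payoff of Invest: (1/8)·1 + (7/8)·8 = 57/8.
Expected payoff of Hold: (1/8)·3 + (7/8)·(-9) = -15/2.
The largest is 57/8, so Firm A's best response is Invest.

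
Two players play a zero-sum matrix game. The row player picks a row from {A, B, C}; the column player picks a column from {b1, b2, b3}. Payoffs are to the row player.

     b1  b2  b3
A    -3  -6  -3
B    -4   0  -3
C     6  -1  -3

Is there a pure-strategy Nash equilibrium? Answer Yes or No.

Row minima: A → -6, B → -4, C → -3; maximin = -3.
Column maxima: b1 → 6, b2 → 0, b3 → -3; minimax = -3.
maximin = minimax = -3, so a saddle point exists.

Yes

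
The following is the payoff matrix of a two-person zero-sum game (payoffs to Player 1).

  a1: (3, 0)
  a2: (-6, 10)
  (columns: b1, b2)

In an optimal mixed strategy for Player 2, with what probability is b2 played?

Row minima: a1 → 0, a2 → -6; maximin = 0.
Column maxima: b1 → 3, b2 → 10; minimax = 3.
0 ≠ 3, so there is no saddle point; optimal play is mixed.
Let Player 1 play a1 with probability p. Expected payoff against b1: 3p + (-6)(1−p) = 9p − 6; against b2: 0p + 10(1−p) = −10p + 10.
Setting these equal: 9p − 6 = −10p + 10 ⇒ 19p = 16 ⇒ p = 16/19, and the value is (9)·(16/19) − 6 = 30/19.
For Player 2: with q = P(b1), equating a1's and a2's payoffs gives 3q = −16q + 10 ⇒ q = 10/19.

9/19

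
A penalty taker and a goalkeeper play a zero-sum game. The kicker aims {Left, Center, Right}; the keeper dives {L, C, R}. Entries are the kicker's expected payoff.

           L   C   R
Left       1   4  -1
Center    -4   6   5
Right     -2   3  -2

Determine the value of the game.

Row minima: Left → -1, Center → -4, Right → -2; maximin = -1.
Column maxima: L → 1, C → 6, R → 5; minimax = 1.
-1 ≠ 1, so there is no saddle point; optimal play is mixed.
Right is strictly dominated by Left, so the kicker never plays it.
C is strictly dominated by L (it gives the kicker strictly more in every row), so the keeper never plays it.
On the remaining 2×2 (Left, Center vs L, R):
Let the kicker play Left with probability p. Expected payoff against L: 1p + (-4)(1−p) = 5p − 4; against R: (-1)p + 5(1−p) = −6p + 5.
Setting these equal: 5p − 4 = −6p + 5 ⇒ 11p = 9 ⇒ p = 9/11, and the value is (5)·(9/11) − 4 = 1/11.
For the keeper: with q = P(L), equating Left's and Center's payoffs gives 2q − 1 = −9q + 5 ⇒ q = 6/11.

1/11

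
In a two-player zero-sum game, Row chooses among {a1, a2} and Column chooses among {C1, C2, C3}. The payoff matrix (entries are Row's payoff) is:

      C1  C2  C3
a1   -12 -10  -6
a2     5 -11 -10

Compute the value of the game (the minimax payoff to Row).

Row minima: a1 → -12, a2 → -11; maximin = -11.
Column maxima: C1 → 5, C2 → -10, C3 → -6; minimax = -10.
-11 ≠ -10, so there is no saddle point; optimal play is mixed.
C3 is strictly dominated by C2 (it gives Row strictly more in every row), so Column never plays it.
On the remaining 2×2 (a1, a2 vs C1, C2):
Let Row play a1 with probability p. Expected payoff against C1: (-12)p + 5(1−p) = −17p + 5; against C2: (-10)p + (-11)(1−p) = p − 11.
Setting these equal: −17p + 5 = p − 11 ⇒ −18p = -16 ⇒ p = 8/9, and the value is (-17)·(8/9) + 5 = -91/9.
For Column: with q = P(C1), equating a1's and a2's payoffs gives −2q − 10 = 16q − 11 ⇒ q = 1/18.

-91/9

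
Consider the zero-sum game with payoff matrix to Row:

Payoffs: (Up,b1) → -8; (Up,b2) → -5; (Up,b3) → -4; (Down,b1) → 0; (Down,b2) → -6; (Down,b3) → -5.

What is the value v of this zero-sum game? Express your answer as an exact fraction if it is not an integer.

Row minima: Up → -8, Down → -6; maximin = -6.
Column maxima: b1 → 0, b2 → -5, b3 → -4; minimax = -5.
-6 ≠ -5, so there is no saddle point; optimal play is mixed.
b3 is strictly dominated by b2 (it gives Row strictly more in every row), so Column never plays it.
On the remaining 2×2 (Up, Down vs b1, b2):
Let Row play Up with probability p. Expected payoff against b1: (-8)p + 0(1−p) = −8p; against b2: (-5)p + (-6)(1−p) = p − 6.
Setting these equal: −8p = p − 6 ⇒ −9p = -6 ⇒ p = 2/3, and the value is (-8)·(2/3) = -16/3.
For Column: with q = P(b1), equating Up's and Down's payoffs gives −3q − 5 = 6q − 6 ⇒ q = 1/9.

-16/3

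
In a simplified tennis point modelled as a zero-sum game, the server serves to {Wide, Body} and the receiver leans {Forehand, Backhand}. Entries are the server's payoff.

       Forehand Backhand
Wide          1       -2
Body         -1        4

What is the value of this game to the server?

Row minima: Wide → -2, Body → -1; maximin = -1.
Column maxima: Forehand → 1, Backhand → 4; minimax = 1.
-1 ≠ 1, so there is no saddle point; optimal play is mixed.
Let the server play Wide with probability p. Expected payoff against Forehand: 1p + (-1)(1−p) = 2p − 1; against Backhand: (-2)p + 4(1−p) = −6p + 4.
Setting these equal: 2p − 1 = −6p + 4 ⇒ 8p = 5 ⇒ p = 5/8, and the value is (2)·(5/8) − 1 = 1/4.
For the receiver: with q = P(Forehand), equating Wide's and Body's payoffs gives 3q − 2 = −5q + 4 ⇒ q = 3/4.

1/4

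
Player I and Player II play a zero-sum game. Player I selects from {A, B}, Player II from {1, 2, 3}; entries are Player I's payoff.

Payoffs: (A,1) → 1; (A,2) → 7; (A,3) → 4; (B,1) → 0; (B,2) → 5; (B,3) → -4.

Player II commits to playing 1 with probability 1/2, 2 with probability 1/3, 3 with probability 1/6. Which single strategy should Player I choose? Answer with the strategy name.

Expected payoff of A: (1/2)·1 + (1/3)·7 + (1/6)·4 = 7/2.
Expected payoff of B: (1/2)·0 + (1/3)·5 + (1/6)·(-4) = 1.
The largest is 7/2, so Player I's best response is A.

A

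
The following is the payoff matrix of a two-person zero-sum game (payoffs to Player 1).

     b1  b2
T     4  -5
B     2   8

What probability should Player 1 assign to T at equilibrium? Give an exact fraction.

2/5

Row minima: T → -5, B → 2; maximin = 2.
Column maxima: b1 → 4, b2 → 8; minimax = 4.
2 ≠ 4, so there is no saddle point; optimal play is mixed.
Let Player 1 play T with probability p. Expected payoff against b1: 4p + 2(1−p) = 2p + 2; against b2: (-5)p + 8(1−p) = −13p + 8.
Setting these equal: 2p + 2 = −13p + 8 ⇒ 15p = 6 ⇒ p = 2/5, and the value is (2)·(2/5) + 2 = 14/5.
For Player 2: with q = P(b1), equating T's and B's payoffs gives 9q − 5 = −6q + 8 ⇒ q = 13/15.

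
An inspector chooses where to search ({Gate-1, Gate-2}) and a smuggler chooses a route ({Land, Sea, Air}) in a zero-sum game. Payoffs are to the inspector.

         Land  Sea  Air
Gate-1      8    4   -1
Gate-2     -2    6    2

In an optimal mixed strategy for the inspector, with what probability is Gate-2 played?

9/13

Row minima: Gate-1 → -1, Gate-2 → -2; maximin = -1.
Column maxima: Land → 8, Sea → 6, Air → 2; minimax = 2.
-1 ≠ 2, so there is no saddle point; optimal play is mixed.
Sea is strictly dominated by Air (it gives the inspector strictly more in every row), so the smuggler never plays it.
On the remaining 2×2 (Gate-1, Gate-2 vs Land, Air):
Let the inspector play Gate-1 with probability p. Expected payoff against Land: 8p + (-2)(1−p) = 10p − 2; against Air: (-1)p + 2(1−p) = −3p + 2.
Setting these equal: 10p − 2 = −3p + 2 ⇒ 13p = 4 ⇒ p = 4/13, and the value is (10)·(4/13) − 2 = 14/13.
For the smuggler: with q = P(Land), equating Gate-1's and Gate-2's payoffs gives 9q − 1 = −4q + 2 ⇒ q = 3/13.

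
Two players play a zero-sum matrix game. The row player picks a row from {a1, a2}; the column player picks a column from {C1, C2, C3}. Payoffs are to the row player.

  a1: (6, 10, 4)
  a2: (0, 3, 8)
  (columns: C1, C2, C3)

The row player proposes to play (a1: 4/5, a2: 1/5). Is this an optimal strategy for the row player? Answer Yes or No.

Yes

Against C1 this mix gives (4/5)·6 + (1/5)·0 = 24/5.
Against C2 this mix gives (4/5)·10 + (1/5)·3 = 43/5.
Against C3 this mix gives (4/5)·4 + (1/5)·8 = 24/5.
All of the column player's active replies (C1, C3) yield 24/5, and no column does worse for the row player. The mix makes the column player indifferent and guarantees 24/5, so it is optimal.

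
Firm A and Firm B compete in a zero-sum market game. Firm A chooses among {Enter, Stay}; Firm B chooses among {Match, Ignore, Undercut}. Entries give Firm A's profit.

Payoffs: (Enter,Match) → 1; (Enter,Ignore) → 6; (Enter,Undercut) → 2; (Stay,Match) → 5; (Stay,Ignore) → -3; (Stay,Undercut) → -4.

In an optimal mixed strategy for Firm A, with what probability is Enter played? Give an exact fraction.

Row minima: Enter → 1, Stay → -4; maximin = 1.
Column maxima: Match → 5, Ignore → 6, Undercut → 2; minimax = 2.
1 ≠ 2, so there is no saddle point; optimal play is mixed.
Ignore is strictly dominated by Undercut (it gives Firm A strictly more in every row), so Firm B never plays it.
On the remaining 2×2 (Enter, Stay vs Match, Undercut):
Let Firm A play Enter with probability p. Expected payoff against Match: 1p + 5(1−p) = −4p + 5; against Undercut: 2p + (-4)(1−p) = 6p − 4.
Setting these equal: −4p + 5 = 6p − 4 ⇒ −10p = -9 ⇒ p = 9/10, and the value is (-4)·(9/10) + 5 = 7/5.
For Firm B: with q = P(Match), equating Enter's and Stay's payoffs gives −q + 2 = 9q − 4 ⇒ q = 3/5.

9/10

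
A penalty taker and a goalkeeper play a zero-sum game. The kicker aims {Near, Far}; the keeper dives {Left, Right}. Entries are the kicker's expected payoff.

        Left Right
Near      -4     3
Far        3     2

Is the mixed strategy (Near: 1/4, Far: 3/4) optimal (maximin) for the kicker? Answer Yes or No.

Against Left this mix gives (1/4)·(-4) + (3/4)·3 = 5/4.
Against Right this mix gives (1/4)·3 + (3/4)·2 = 9/4.
The keeper will play Left, holding the kicker to 5/4. Shifting weight toward the row that does better against Left would raise this floor (the equalizing mix achieves 17/8 against both Left and Right), so the proposed strategy is not optimal.

No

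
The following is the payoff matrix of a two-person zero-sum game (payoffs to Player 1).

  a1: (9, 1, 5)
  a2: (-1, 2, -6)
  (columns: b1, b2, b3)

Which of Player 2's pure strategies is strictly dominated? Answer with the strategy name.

b1

b3 holds Player 1's payoff strictly below b1 in every row: 5 < 9, -6 < -1.
So b1 is strictly dominated for Player 2.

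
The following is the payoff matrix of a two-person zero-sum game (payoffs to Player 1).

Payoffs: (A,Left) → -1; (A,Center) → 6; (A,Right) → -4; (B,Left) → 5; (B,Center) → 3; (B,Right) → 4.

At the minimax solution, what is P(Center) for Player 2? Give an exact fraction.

8/11

Row minima: A → -4, B → 3; maximin = 3.
Column maxima: Left → 5, Center → 6, Right → 4; minimax = 4.
3 ≠ 4, so there is no saddle point; optimal play is mixed.
Left is strictly dominated by Right (it gives Player 1 strictly more in every row), so Player 2 never plays it.
On the remaining 2×2 (A, B vs Center, Right):
Let Player 1 play A with probability p. Expected payoff against Center: 6p + 3(1−p) = 3p + 3; against Right: (-4)p + 4(1−p) = −8p + 4.
Setting these equal: 3p + 3 = −8p + 4 ⇒ 11p = 1 ⇒ p = 1/11, and the value is (3)·(1/11) + 3 = 36/11.
For Player 2: with q = P(Center), equating A's and B's payoffs gives 10q − 4 = −q + 4 ⇒ q = 8/11.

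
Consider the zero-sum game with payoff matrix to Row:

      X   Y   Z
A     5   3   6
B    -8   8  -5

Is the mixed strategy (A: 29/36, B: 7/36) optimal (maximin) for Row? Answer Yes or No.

Against X this mix gives (29/36)·5 + (7/36)·(-8) = 89/36.
Against Y this mix gives (29/36)·3 + (7/36)·8 = 143/36.
Against Z this mix gives (29/36)·6 + (7/36)·(-5) = 139/36.
Column will play X, holding Row to 89/36. Shifting weight toward the row that does better against X would raise this floor (the equalizing mix achieves 32/9 against both X and Y), so the proposed strategy is not optimal.

No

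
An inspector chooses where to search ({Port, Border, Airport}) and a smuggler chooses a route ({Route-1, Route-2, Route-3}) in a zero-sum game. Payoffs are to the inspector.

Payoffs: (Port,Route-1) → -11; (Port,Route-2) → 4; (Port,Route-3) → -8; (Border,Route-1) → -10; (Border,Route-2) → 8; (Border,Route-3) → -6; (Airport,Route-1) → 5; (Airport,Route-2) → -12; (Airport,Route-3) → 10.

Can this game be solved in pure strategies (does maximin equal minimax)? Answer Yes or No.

Row minima: Port → -11, Border → -10, Airport → -12; maximin = -10.
Column maxima: Route-1 → 5, Route-2 → 8, Route-3 → 10; minimax = 5.
-10 ≠ 5, so no pure-strategy equilibrium exists.

No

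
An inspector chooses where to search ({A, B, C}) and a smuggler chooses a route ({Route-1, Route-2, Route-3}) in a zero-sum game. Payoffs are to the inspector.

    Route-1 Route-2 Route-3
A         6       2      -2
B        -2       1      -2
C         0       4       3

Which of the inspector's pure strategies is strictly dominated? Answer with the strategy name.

C gives a strictly higher payoff than B against every column: 0 > -2, 4 > 1, 3 > -2.
So B is strictly dominated and the inspector never plays it.

B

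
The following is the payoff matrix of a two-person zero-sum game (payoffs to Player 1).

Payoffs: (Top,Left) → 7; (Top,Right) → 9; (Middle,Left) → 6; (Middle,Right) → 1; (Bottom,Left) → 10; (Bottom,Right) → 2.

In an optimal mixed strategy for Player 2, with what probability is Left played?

7/10

Row minima: Top → 7, Middle → 1, Bottom → 2; maximin = 7.
Column maxima: Left → 10, Right → 9; minimax = 9.
7 ≠ 9, so there is no saddle point; optimal play is mixed.
Middle is strictly dominated by Top, so Player 1 never plays it.
On the remaining 2×2 (Top, Bottom vs Left, Right):
Let Player 1 play Top with probability p. Expected payoff against Left: 7p + 10(1−p) = −3p + 10; against Right: 9p + 2(1−p) = 7p + 2.
Setting these equal: −3p + 10 = 7p + 2 ⇒ −10p = -8 ⇒ p = 4/5, and the value is (-3)·(4/5) + 10 = 38/5.
For Player 2: with q = P(Left), equating Top's and Bottom's payoffs gives −2q + 9 = 8q + 2 ⇒ q = 7/10.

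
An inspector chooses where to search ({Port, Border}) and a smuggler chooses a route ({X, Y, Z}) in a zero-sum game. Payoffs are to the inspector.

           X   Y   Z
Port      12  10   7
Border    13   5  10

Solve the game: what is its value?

65/8

Row minima: Port → 7, Border → 5; maximin = 7.
Column maxima: X → 13, Y → 10, Z → 10; minimax = 10.
7 ≠ 10, so there is no saddle point; optimal play is mixed.
X is strictly dominated by Y (it gives the inspector strictly more in every row), so the smuggler never plays it.
On the remaining 2×2 (Port, Border vs Y, Z):
Let the inspector play Port with probability p. Expected payoff against Y: 10p + 5(1−p) = 5p + 5; against Z: 7p + 10(1−p) = −3p + 10.
Setting these equal: 5p + 5 = −3p + 10 ⇒ 8p = 5 ⇒ p = 5/8, and the value is (5)·(5/8) + 5 = 65/8.
For the smuggler: with q = P(Y), equating Port's and Border's payoffs gives 3q + 7 = −5q + 10 ⇒ q = 3/8.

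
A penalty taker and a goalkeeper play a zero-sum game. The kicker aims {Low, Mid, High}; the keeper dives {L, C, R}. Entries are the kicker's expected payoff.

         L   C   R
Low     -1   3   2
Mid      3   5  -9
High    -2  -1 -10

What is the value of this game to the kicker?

-1/5

Row minima: Low → -1, Mid → -9, High → -10; maximin = -1.
Column maxima: L → 3, C → 5, R → 2; minimax = 2.
-1 ≠ 2, so there is no saddle point; optimal play is mixed.
High is strictly dominated by Low, so the kicker never plays it.
C is strictly dominated by L (it gives the kicker strictly more in every row), so the keeper never plays it.
On the remaining 2×2 (Low, Mid vs L, R):
Let the kicker play Low with probability p. Expected payoff against L: (-1)p + 3(1−p) = −4p + 3; against R: 2p + (-9)(1−p) = 11p − 9.
Setting these equal: −4p + 3 = 11p − 9 ⇒ −15p = -12 ⇒ p = 4/5, and the value is (-4)·(4/5) + 3 = -1/5.
For the keeper: with q = P(L), equating Low's and Mid's payoffs gives −3q + 2 = 12q − 9 ⇒ q = 11/15.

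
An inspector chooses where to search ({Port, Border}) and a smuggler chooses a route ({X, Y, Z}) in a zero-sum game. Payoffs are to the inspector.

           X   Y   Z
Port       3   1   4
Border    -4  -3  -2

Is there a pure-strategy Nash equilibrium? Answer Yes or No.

Row minima: Port → 1, Border → -4; maximin = 1.
Column maxima: X → 3, Y → 1, Z → 4; minimax = 1.
maximin = minimax = 1, so a saddle point exists.

Yes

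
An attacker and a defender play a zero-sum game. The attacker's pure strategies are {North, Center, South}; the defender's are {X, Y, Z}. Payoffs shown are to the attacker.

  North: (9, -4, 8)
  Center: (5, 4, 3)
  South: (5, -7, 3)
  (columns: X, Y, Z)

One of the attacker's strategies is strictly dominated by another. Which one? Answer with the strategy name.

North gives a strictly higher payoff than South against every column: 9 > 5, -4 > -7, 8 > 3.
So South is strictly dominated and the attacker never plays it.

South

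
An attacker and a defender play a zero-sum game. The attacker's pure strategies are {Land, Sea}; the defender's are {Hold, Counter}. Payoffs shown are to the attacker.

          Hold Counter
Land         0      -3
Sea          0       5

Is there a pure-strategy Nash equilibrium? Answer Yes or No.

Yes

Row minima: Land → -3, Sea → 0; maximin = 0.
Column maxima: Hold → 0, Counter → 5; minimax = 0.
maximin = minimax = 0, so a saddle point exists.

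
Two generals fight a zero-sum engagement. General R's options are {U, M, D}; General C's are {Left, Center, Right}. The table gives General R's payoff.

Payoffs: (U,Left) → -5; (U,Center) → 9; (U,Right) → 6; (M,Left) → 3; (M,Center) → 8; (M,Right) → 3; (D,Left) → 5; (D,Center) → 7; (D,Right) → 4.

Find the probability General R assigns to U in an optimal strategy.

Row minima: U → -5, M → 3, D → 4; maximin = 4.
Column maxima: Left → 5, Center → 9, Right → 6; minimax = 5.
4 ≠ 5, so there is no saddle point; optimal play is mixed.
Center is strictly dominated by Left (it gives General R strictly more in every row), so General C never plays it.
With Center eliminated, M is strictly dominated by D (D gives General R strictly more in every remaining column), so General R never plays it.
On the remaining 2×2 (U, D vs Left, Right):
Let General R play U with probability p. Expected payoff against Left: (-5)p + 5(1−p) = −10p + 5; against Right: 6p + 4(1−p) = 2p + 4.
Setting these equal: −10p + 5 = 2p + 4 ⇒ −12p = -1 ⇒ p = 1/12, and the value is (-10)·(1/12) + 5 = 25/6.
For General C: with q = P(Left), equating U's and D's payoffs gives −11q + 6 = q + 4 ⇒ q = 1/6.

1/12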